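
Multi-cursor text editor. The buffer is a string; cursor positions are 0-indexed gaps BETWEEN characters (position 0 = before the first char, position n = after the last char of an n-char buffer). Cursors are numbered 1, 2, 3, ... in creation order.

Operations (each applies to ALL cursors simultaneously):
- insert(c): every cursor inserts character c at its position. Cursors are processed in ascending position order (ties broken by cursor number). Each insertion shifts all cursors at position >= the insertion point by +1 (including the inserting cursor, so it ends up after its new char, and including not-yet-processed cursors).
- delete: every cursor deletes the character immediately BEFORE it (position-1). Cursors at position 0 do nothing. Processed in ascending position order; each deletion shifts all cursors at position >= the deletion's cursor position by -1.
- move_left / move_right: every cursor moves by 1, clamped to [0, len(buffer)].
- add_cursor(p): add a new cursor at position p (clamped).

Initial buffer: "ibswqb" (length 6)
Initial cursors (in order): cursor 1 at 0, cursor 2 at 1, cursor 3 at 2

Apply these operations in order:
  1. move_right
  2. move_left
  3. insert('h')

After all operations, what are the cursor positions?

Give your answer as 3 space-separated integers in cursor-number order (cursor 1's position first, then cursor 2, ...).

After op 1 (move_right): buffer="ibswqb" (len 6), cursors c1@1 c2@2 c3@3, authorship ......
After op 2 (move_left): buffer="ibswqb" (len 6), cursors c1@0 c2@1 c3@2, authorship ......
After op 3 (insert('h')): buffer="hihbhswqb" (len 9), cursors c1@1 c2@3 c3@5, authorship 1.2.3....

Answer: 1 3 5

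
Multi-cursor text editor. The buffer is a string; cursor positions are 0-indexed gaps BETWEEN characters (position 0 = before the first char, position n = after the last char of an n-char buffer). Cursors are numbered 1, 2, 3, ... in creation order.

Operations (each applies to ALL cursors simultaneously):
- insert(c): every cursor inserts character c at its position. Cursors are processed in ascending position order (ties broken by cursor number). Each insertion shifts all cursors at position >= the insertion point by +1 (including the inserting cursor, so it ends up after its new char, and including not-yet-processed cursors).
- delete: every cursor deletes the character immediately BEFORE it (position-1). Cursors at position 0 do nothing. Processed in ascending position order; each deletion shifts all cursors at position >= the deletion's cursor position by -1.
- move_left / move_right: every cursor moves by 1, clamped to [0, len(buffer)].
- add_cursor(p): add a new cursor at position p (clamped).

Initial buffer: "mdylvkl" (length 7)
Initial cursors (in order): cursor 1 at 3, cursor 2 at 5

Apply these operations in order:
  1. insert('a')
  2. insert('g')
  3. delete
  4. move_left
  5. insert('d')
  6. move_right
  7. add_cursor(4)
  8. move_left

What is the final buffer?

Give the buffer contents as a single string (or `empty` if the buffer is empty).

Answer: mdydalvdakl

Derivation:
After op 1 (insert('a')): buffer="mdyalvakl" (len 9), cursors c1@4 c2@7, authorship ...1..2..
After op 2 (insert('g')): buffer="mdyaglvagkl" (len 11), cursors c1@5 c2@9, authorship ...11..22..
After op 3 (delete): buffer="mdyalvakl" (len 9), cursors c1@4 c2@7, authorship ...1..2..
After op 4 (move_left): buffer="mdyalvakl" (len 9), cursors c1@3 c2@6, authorship ...1..2..
After op 5 (insert('d')): buffer="mdydalvdakl" (len 11), cursors c1@4 c2@8, authorship ...11..22..
After op 6 (move_right): buffer="mdydalvdakl" (len 11), cursors c1@5 c2@9, authorship ...11..22..
After op 7 (add_cursor(4)): buffer="mdydalvdakl" (len 11), cursors c3@4 c1@5 c2@9, authorship ...11..22..
After op 8 (move_left): buffer="mdydalvdakl" (len 11), cursors c3@3 c1@4 c2@8, authorship ...11..22..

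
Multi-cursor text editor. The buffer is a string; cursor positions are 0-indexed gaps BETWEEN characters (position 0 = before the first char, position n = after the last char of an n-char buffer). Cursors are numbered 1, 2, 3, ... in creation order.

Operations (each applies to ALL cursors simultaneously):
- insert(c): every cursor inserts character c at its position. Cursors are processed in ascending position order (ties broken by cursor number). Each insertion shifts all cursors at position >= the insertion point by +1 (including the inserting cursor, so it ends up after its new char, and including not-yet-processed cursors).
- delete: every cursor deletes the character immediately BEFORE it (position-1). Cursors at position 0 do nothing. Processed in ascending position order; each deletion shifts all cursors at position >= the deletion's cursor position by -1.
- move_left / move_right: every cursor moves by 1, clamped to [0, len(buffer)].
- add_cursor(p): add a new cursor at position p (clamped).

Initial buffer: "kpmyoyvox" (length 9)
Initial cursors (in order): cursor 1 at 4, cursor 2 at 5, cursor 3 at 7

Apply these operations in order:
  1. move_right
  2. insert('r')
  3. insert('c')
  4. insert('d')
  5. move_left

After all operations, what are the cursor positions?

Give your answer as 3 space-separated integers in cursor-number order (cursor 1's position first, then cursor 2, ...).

After op 1 (move_right): buffer="kpmyoyvox" (len 9), cursors c1@5 c2@6 c3@8, authorship .........
After op 2 (insert('r')): buffer="kpmyoryrvorx" (len 12), cursors c1@6 c2@8 c3@11, authorship .....1.2..3.
After op 3 (insert('c')): buffer="kpmyorcyrcvorcx" (len 15), cursors c1@7 c2@10 c3@14, authorship .....11.22..33.
After op 4 (insert('d')): buffer="kpmyorcdyrcdvorcdx" (len 18), cursors c1@8 c2@12 c3@17, authorship .....111.222..333.
After op 5 (move_left): buffer="kpmyorcdyrcdvorcdx" (len 18), cursors c1@7 c2@11 c3@16, authorship .....111.222..333.

Answer: 7 11 16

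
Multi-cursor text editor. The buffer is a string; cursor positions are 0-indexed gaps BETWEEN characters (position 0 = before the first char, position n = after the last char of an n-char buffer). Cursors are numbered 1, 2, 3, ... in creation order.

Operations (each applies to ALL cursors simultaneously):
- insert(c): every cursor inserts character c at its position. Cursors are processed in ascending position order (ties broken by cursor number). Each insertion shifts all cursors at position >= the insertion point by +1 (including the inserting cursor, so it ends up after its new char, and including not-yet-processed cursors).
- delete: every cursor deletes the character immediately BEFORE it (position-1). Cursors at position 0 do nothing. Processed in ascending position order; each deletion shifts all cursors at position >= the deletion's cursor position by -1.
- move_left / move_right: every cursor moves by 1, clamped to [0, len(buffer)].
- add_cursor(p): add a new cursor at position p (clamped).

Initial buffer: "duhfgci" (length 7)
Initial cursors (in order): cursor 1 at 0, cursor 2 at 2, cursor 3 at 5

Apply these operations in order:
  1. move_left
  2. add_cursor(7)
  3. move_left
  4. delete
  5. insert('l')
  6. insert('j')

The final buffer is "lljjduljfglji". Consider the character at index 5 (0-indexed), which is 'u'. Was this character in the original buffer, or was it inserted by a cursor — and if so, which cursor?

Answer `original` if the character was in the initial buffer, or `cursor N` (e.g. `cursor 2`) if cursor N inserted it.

Answer: original

Derivation:
After op 1 (move_left): buffer="duhfgci" (len 7), cursors c1@0 c2@1 c3@4, authorship .......
After op 2 (add_cursor(7)): buffer="duhfgci" (len 7), cursors c1@0 c2@1 c3@4 c4@7, authorship .......
After op 3 (move_left): buffer="duhfgci" (len 7), cursors c1@0 c2@0 c3@3 c4@6, authorship .......
After op 4 (delete): buffer="dufgi" (len 5), cursors c1@0 c2@0 c3@2 c4@4, authorship .....
After op 5 (insert('l')): buffer="lldulfgli" (len 9), cursors c1@2 c2@2 c3@5 c4@8, authorship 12..3..4.
After op 6 (insert('j')): buffer="lljjduljfglji" (len 13), cursors c1@4 c2@4 c3@8 c4@12, authorship 1212..33..44.
Authorship (.=original, N=cursor N): 1 2 1 2 . . 3 3 . . 4 4 .
Index 5: author = original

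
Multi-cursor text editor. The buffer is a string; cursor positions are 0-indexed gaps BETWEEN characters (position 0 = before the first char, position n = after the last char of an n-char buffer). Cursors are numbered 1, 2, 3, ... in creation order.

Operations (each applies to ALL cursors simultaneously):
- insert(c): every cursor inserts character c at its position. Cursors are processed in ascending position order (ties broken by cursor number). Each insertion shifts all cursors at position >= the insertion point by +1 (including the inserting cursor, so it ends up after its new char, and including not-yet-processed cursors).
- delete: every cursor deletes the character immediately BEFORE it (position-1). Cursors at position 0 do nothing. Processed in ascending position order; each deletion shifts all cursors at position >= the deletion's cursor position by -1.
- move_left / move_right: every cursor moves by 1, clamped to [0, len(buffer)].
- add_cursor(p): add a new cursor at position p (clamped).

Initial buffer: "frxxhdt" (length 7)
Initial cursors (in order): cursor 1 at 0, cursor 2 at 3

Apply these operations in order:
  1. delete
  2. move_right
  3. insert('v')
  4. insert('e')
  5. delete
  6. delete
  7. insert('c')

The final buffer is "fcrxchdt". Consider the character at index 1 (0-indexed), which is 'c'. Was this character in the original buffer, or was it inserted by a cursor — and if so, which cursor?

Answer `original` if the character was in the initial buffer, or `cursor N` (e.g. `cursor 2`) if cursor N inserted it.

Answer: cursor 1

Derivation:
After op 1 (delete): buffer="frxhdt" (len 6), cursors c1@0 c2@2, authorship ......
After op 2 (move_right): buffer="frxhdt" (len 6), cursors c1@1 c2@3, authorship ......
After op 3 (insert('v')): buffer="fvrxvhdt" (len 8), cursors c1@2 c2@5, authorship .1..2...
After op 4 (insert('e')): buffer="fverxvehdt" (len 10), cursors c1@3 c2@7, authorship .11..22...
After op 5 (delete): buffer="fvrxvhdt" (len 8), cursors c1@2 c2@5, authorship .1..2...
After op 6 (delete): buffer="frxhdt" (len 6), cursors c1@1 c2@3, authorship ......
After op 7 (insert('c')): buffer="fcrxchdt" (len 8), cursors c1@2 c2@5, authorship .1..2...
Authorship (.=original, N=cursor N): . 1 . . 2 . . .
Index 1: author = 1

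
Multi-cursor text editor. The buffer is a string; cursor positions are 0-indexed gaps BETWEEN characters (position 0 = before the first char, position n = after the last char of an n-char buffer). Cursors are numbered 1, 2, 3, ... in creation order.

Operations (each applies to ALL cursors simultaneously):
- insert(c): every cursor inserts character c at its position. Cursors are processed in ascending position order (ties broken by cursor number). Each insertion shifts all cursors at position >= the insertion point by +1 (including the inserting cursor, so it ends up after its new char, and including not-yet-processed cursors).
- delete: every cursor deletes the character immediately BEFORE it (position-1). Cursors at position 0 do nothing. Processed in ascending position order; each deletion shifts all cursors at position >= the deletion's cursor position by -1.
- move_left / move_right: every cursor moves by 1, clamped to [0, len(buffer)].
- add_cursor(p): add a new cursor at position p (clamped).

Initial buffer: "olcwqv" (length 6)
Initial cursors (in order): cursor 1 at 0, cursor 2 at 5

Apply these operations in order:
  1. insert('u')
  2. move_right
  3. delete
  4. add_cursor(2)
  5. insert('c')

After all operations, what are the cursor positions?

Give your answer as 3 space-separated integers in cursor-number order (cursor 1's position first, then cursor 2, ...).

Answer: 2 9 4

Derivation:
After op 1 (insert('u')): buffer="uolcwquv" (len 8), cursors c1@1 c2@7, authorship 1.....2.
After op 2 (move_right): buffer="uolcwquv" (len 8), cursors c1@2 c2@8, authorship 1.....2.
After op 3 (delete): buffer="ulcwqu" (len 6), cursors c1@1 c2@6, authorship 1....2
After op 4 (add_cursor(2)): buffer="ulcwqu" (len 6), cursors c1@1 c3@2 c2@6, authorship 1....2
After op 5 (insert('c')): buffer="uclccwquc" (len 9), cursors c1@2 c3@4 c2@9, authorship 11.3...22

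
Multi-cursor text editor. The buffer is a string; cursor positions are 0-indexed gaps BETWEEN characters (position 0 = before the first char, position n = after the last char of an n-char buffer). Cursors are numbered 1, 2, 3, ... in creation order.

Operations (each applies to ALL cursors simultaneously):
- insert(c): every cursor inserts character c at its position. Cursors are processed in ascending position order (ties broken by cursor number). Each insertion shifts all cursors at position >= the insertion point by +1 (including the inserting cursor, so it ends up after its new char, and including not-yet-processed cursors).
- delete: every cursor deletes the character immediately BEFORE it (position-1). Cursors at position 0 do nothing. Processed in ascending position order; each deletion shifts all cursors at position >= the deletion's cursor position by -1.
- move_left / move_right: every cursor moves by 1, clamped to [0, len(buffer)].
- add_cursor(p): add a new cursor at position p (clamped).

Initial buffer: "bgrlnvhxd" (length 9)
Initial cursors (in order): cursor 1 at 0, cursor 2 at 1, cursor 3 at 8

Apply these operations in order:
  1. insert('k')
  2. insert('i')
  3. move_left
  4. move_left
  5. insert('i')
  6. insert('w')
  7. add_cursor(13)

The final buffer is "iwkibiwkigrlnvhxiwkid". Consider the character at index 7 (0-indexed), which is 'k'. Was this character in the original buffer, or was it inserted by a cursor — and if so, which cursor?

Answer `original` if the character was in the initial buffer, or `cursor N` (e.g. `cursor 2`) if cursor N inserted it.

After op 1 (insert('k')): buffer="kbkgrlnvhxkd" (len 12), cursors c1@1 c2@3 c3@11, authorship 1.2.......3.
After op 2 (insert('i')): buffer="kibkigrlnvhxkid" (len 15), cursors c1@2 c2@5 c3@14, authorship 11.22.......33.
After op 3 (move_left): buffer="kibkigrlnvhxkid" (len 15), cursors c1@1 c2@4 c3@13, authorship 11.22.......33.
After op 4 (move_left): buffer="kibkigrlnvhxkid" (len 15), cursors c1@0 c2@3 c3@12, authorship 11.22.......33.
After op 5 (insert('i')): buffer="ikibikigrlnvhxikid" (len 18), cursors c1@1 c2@5 c3@15, authorship 111.222.......333.
After op 6 (insert('w')): buffer="iwkibiwkigrlnvhxiwkid" (len 21), cursors c1@2 c2@7 c3@18, authorship 1111.2222.......3333.
After op 7 (add_cursor(13)): buffer="iwkibiwkigrlnvhxiwkid" (len 21), cursors c1@2 c2@7 c4@13 c3@18, authorship 1111.2222.......3333.
Authorship (.=original, N=cursor N): 1 1 1 1 . 2 2 2 2 . . . . . . . 3 3 3 3 .
Index 7: author = 2

Answer: cursor 2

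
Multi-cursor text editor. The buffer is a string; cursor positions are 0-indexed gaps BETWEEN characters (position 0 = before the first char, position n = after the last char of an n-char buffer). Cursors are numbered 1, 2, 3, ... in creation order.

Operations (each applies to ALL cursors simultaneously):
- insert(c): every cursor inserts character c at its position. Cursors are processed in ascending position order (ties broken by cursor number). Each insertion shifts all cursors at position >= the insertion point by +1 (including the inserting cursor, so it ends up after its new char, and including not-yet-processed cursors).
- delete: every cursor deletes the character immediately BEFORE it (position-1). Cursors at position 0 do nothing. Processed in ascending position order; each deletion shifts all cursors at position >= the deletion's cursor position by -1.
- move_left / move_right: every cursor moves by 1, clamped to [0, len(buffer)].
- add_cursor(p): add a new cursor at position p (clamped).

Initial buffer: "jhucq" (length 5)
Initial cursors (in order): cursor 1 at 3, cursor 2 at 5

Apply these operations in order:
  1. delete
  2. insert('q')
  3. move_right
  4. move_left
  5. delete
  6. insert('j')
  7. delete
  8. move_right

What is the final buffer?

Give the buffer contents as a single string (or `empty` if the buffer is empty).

Answer: jhq

Derivation:
After op 1 (delete): buffer="jhc" (len 3), cursors c1@2 c2@3, authorship ...
After op 2 (insert('q')): buffer="jhqcq" (len 5), cursors c1@3 c2@5, authorship ..1.2
After op 3 (move_right): buffer="jhqcq" (len 5), cursors c1@4 c2@5, authorship ..1.2
After op 4 (move_left): buffer="jhqcq" (len 5), cursors c1@3 c2@4, authorship ..1.2
After op 5 (delete): buffer="jhq" (len 3), cursors c1@2 c2@2, authorship ..2
After op 6 (insert('j')): buffer="jhjjq" (len 5), cursors c1@4 c2@4, authorship ..122
After op 7 (delete): buffer="jhq" (len 3), cursors c1@2 c2@2, authorship ..2
After op 8 (move_right): buffer="jhq" (len 3), cursors c1@3 c2@3, authorship ..2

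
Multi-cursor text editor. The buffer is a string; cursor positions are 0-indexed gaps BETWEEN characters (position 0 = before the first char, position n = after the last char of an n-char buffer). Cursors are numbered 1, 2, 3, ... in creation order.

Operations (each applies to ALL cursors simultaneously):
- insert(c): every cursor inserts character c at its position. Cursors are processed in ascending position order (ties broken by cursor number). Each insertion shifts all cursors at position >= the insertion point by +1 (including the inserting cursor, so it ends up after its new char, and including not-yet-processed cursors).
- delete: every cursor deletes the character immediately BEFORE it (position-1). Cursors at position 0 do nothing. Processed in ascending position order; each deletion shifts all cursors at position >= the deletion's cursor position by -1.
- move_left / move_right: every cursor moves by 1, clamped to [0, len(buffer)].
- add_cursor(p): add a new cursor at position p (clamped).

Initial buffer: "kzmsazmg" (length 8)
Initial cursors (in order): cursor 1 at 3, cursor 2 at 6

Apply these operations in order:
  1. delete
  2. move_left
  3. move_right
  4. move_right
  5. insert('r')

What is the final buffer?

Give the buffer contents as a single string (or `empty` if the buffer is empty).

After op 1 (delete): buffer="kzsamg" (len 6), cursors c1@2 c2@4, authorship ......
After op 2 (move_left): buffer="kzsamg" (len 6), cursors c1@1 c2@3, authorship ......
After op 3 (move_right): buffer="kzsamg" (len 6), cursors c1@2 c2@4, authorship ......
After op 4 (move_right): buffer="kzsamg" (len 6), cursors c1@3 c2@5, authorship ......
After op 5 (insert('r')): buffer="kzsramrg" (len 8), cursors c1@4 c2@7, authorship ...1..2.

Answer: kzsramrg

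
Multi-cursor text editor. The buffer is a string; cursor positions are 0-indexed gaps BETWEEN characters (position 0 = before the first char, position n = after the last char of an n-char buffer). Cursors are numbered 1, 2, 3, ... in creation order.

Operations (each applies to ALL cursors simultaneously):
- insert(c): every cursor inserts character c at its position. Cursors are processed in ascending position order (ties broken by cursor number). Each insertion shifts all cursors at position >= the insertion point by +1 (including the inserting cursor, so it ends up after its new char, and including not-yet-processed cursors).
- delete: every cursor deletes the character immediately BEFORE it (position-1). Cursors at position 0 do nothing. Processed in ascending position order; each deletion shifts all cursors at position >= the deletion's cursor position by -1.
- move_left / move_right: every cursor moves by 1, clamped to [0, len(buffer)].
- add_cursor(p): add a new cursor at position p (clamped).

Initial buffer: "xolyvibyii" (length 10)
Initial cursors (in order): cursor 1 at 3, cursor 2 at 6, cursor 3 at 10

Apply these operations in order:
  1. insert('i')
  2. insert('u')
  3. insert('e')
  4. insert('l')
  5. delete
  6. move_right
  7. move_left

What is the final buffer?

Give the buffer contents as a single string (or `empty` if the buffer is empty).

After op 1 (insert('i')): buffer="xoliyviibyiii" (len 13), cursors c1@4 c2@8 c3@13, authorship ...1...2....3
After op 2 (insert('u')): buffer="xoliuyviiubyiiiu" (len 16), cursors c1@5 c2@10 c3@16, authorship ...11...22....33
After op 3 (insert('e')): buffer="xoliueyviiuebyiiiue" (len 19), cursors c1@6 c2@12 c3@19, authorship ...111...222....333
After op 4 (insert('l')): buffer="xoliuelyviiuelbyiiiuel" (len 22), cursors c1@7 c2@14 c3@22, authorship ...1111...2222....3333
After op 5 (delete): buffer="xoliueyviiuebyiiiue" (len 19), cursors c1@6 c2@12 c3@19, authorship ...111...222....333
After op 6 (move_right): buffer="xoliueyviiuebyiiiue" (len 19), cursors c1@7 c2@13 c3@19, authorship ...111...222....333
After op 7 (move_left): buffer="xoliueyviiuebyiiiue" (len 19), cursors c1@6 c2@12 c3@18, authorship ...111...222....333

Answer: xoliueyviiuebyiiiue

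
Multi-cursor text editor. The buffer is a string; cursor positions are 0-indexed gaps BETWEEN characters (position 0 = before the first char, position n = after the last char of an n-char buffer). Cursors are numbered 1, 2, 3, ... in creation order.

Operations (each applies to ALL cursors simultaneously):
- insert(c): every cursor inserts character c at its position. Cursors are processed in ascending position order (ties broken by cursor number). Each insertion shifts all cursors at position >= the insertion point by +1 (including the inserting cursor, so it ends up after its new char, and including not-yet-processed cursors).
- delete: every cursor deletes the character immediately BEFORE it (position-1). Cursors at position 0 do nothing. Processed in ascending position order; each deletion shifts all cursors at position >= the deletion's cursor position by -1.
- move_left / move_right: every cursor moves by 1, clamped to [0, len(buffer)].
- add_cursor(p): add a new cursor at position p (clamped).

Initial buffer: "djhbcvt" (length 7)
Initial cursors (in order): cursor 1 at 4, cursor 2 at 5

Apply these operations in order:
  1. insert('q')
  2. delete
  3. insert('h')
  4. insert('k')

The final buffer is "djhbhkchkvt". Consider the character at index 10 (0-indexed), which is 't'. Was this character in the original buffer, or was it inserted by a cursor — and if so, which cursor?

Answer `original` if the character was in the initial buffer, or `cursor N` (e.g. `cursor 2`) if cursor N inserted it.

After op 1 (insert('q')): buffer="djhbqcqvt" (len 9), cursors c1@5 c2@7, authorship ....1.2..
After op 2 (delete): buffer="djhbcvt" (len 7), cursors c1@4 c2@5, authorship .......
After op 3 (insert('h')): buffer="djhbhchvt" (len 9), cursors c1@5 c2@7, authorship ....1.2..
After op 4 (insert('k')): buffer="djhbhkchkvt" (len 11), cursors c1@6 c2@9, authorship ....11.22..
Authorship (.=original, N=cursor N): . . . . 1 1 . 2 2 . .
Index 10: author = original

Answer: original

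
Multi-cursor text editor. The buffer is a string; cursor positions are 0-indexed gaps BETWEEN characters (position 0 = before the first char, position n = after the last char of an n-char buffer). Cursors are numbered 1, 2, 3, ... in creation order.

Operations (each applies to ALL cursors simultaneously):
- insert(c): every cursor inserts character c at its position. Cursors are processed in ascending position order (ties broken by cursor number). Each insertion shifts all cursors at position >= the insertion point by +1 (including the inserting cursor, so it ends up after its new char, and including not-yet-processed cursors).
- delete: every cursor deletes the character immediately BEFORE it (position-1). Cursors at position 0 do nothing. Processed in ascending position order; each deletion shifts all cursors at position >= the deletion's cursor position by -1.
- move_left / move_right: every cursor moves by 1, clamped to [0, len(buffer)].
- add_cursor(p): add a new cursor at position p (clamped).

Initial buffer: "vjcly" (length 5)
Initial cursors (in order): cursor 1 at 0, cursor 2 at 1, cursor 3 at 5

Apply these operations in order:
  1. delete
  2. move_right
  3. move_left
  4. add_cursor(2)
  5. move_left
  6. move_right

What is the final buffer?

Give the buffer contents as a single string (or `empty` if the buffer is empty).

Answer: jcl

Derivation:
After op 1 (delete): buffer="jcl" (len 3), cursors c1@0 c2@0 c3@3, authorship ...
After op 2 (move_right): buffer="jcl" (len 3), cursors c1@1 c2@1 c3@3, authorship ...
After op 3 (move_left): buffer="jcl" (len 3), cursors c1@0 c2@0 c3@2, authorship ...
After op 4 (add_cursor(2)): buffer="jcl" (len 3), cursors c1@0 c2@0 c3@2 c4@2, authorship ...
After op 5 (move_left): buffer="jcl" (len 3), cursors c1@0 c2@0 c3@1 c4@1, authorship ...
After op 6 (move_right): buffer="jcl" (len 3), cursors c1@1 c2@1 c3@2 c4@2, authorship ...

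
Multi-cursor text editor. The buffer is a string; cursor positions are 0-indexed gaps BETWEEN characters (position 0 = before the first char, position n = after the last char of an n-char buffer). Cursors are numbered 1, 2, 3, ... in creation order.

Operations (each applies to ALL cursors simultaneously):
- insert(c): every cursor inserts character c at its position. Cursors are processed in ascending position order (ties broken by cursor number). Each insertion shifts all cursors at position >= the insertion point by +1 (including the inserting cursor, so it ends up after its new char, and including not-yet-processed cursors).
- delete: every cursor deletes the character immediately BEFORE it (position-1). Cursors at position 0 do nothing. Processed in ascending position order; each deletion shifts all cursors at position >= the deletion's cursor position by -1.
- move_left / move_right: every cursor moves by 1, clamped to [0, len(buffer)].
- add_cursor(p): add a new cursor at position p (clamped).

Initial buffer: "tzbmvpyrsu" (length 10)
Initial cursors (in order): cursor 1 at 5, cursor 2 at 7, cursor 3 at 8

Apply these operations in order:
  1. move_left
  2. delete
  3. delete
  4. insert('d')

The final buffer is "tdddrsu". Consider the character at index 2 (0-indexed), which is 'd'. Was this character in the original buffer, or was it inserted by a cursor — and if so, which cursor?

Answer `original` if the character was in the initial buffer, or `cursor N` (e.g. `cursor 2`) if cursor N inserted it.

Answer: cursor 2

Derivation:
After op 1 (move_left): buffer="tzbmvpyrsu" (len 10), cursors c1@4 c2@6 c3@7, authorship ..........
After op 2 (delete): buffer="tzbvrsu" (len 7), cursors c1@3 c2@4 c3@4, authorship .......
After op 3 (delete): buffer="trsu" (len 4), cursors c1@1 c2@1 c3@1, authorship ....
After op 4 (insert('d')): buffer="tdddrsu" (len 7), cursors c1@4 c2@4 c3@4, authorship .123...
Authorship (.=original, N=cursor N): . 1 2 3 . . .
Index 2: author = 2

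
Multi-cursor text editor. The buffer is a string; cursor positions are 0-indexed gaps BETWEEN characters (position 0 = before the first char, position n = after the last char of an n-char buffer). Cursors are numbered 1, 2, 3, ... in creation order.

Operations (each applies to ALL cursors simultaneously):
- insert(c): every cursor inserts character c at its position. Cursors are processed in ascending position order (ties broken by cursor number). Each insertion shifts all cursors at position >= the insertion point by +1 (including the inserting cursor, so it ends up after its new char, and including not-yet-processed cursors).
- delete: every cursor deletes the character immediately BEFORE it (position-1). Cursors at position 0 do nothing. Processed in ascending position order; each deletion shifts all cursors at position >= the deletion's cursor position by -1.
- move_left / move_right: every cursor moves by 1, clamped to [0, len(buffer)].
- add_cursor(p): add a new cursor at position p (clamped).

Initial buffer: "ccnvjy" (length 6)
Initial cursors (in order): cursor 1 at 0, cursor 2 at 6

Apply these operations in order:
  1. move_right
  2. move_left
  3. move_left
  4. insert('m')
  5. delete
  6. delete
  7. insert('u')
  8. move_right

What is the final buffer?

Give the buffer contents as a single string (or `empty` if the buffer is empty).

Answer: uccnujy

Derivation:
After op 1 (move_right): buffer="ccnvjy" (len 6), cursors c1@1 c2@6, authorship ......
After op 2 (move_left): buffer="ccnvjy" (len 6), cursors c1@0 c2@5, authorship ......
After op 3 (move_left): buffer="ccnvjy" (len 6), cursors c1@0 c2@4, authorship ......
After op 4 (insert('m')): buffer="mccnvmjy" (len 8), cursors c1@1 c2@6, authorship 1....2..
After op 5 (delete): buffer="ccnvjy" (len 6), cursors c1@0 c2@4, authorship ......
After op 6 (delete): buffer="ccnjy" (len 5), cursors c1@0 c2@3, authorship .....
After op 7 (insert('u')): buffer="uccnujy" (len 7), cursors c1@1 c2@5, authorship 1...2..
After op 8 (move_right): buffer="uccnujy" (len 7), cursors c1@2 c2@6, authorship 1...2..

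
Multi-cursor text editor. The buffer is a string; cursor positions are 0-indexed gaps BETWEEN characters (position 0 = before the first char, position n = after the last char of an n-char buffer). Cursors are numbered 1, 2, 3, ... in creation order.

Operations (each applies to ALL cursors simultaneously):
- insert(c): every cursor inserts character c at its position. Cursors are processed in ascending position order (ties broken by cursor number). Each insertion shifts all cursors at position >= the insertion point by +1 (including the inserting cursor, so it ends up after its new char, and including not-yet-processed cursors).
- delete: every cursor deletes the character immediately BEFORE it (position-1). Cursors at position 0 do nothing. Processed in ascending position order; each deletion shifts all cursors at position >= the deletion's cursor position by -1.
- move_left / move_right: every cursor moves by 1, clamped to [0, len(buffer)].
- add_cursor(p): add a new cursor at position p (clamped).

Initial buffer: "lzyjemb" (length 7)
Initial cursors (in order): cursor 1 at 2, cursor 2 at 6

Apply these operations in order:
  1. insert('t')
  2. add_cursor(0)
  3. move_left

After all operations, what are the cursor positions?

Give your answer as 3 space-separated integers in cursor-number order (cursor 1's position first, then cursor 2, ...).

Answer: 2 7 0

Derivation:
After op 1 (insert('t')): buffer="lztyjemtb" (len 9), cursors c1@3 c2@8, authorship ..1....2.
After op 2 (add_cursor(0)): buffer="lztyjemtb" (len 9), cursors c3@0 c1@3 c2@8, authorship ..1....2.
After op 3 (move_left): buffer="lztyjemtb" (len 9), cursors c3@0 c1@2 c2@7, authorship ..1....2.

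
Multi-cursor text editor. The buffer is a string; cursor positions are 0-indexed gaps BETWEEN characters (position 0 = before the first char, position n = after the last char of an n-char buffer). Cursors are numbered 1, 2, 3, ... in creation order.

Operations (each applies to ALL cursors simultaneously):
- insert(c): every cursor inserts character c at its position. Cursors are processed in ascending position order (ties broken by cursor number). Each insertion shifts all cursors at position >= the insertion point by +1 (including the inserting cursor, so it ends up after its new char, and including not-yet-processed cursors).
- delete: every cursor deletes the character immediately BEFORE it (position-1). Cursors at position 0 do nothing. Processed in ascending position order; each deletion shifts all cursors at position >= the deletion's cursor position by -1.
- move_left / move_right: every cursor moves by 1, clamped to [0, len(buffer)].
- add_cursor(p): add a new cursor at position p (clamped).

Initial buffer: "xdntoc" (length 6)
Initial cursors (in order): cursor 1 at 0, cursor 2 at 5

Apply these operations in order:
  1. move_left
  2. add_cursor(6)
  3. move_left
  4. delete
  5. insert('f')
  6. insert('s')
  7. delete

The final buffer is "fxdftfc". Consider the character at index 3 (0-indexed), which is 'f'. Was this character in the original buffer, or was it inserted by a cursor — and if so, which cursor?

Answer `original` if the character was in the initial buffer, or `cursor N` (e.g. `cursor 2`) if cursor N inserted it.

Answer: cursor 2

Derivation:
After op 1 (move_left): buffer="xdntoc" (len 6), cursors c1@0 c2@4, authorship ......
After op 2 (add_cursor(6)): buffer="xdntoc" (len 6), cursors c1@0 c2@4 c3@6, authorship ......
After op 3 (move_left): buffer="xdntoc" (len 6), cursors c1@0 c2@3 c3@5, authorship ......
After op 4 (delete): buffer="xdtc" (len 4), cursors c1@0 c2@2 c3@3, authorship ....
After op 5 (insert('f')): buffer="fxdftfc" (len 7), cursors c1@1 c2@4 c3@6, authorship 1..2.3.
After op 6 (insert('s')): buffer="fsxdfstfsc" (len 10), cursors c1@2 c2@6 c3@9, authorship 11..22.33.
After op 7 (delete): buffer="fxdftfc" (len 7), cursors c1@1 c2@4 c3@6, authorship 1..2.3.
Authorship (.=original, N=cursor N): 1 . . 2 . 3 .
Index 3: author = 2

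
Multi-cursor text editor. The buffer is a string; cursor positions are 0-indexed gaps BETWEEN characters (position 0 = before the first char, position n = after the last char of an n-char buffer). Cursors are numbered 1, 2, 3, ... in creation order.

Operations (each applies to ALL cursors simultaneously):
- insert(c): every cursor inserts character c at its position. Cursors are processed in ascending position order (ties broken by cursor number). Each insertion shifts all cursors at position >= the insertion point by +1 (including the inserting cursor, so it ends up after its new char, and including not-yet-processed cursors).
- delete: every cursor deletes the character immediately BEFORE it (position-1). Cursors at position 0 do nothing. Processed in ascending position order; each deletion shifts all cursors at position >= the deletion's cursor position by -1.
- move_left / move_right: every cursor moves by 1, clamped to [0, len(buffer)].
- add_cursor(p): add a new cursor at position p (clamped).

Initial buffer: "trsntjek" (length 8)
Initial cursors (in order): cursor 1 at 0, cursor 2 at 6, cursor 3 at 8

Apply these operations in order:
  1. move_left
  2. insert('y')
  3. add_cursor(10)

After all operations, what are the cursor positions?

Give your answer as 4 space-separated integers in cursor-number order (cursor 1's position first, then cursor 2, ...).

After op 1 (move_left): buffer="trsntjek" (len 8), cursors c1@0 c2@5 c3@7, authorship ........
After op 2 (insert('y')): buffer="ytrsntyjeyk" (len 11), cursors c1@1 c2@7 c3@10, authorship 1.....2..3.
After op 3 (add_cursor(10)): buffer="ytrsntyjeyk" (len 11), cursors c1@1 c2@7 c3@10 c4@10, authorship 1.....2..3.

Answer: 1 7 10 10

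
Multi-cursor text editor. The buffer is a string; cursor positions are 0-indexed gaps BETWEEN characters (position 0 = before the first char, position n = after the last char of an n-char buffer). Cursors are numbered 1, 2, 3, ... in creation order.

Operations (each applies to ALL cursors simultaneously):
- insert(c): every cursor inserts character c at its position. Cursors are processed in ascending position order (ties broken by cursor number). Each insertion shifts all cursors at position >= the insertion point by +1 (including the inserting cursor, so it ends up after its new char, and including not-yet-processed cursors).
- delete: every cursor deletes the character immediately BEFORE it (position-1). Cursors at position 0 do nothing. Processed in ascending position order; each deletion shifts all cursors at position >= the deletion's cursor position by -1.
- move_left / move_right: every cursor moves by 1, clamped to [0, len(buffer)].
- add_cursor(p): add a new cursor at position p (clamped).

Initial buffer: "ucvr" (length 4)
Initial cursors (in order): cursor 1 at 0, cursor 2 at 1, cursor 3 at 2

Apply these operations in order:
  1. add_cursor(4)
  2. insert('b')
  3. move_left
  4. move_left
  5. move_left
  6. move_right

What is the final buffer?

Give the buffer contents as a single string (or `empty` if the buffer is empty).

Answer: bubcbvrb

Derivation:
After op 1 (add_cursor(4)): buffer="ucvr" (len 4), cursors c1@0 c2@1 c3@2 c4@4, authorship ....
After op 2 (insert('b')): buffer="bubcbvrb" (len 8), cursors c1@1 c2@3 c3@5 c4@8, authorship 1.2.3..4
After op 3 (move_left): buffer="bubcbvrb" (len 8), cursors c1@0 c2@2 c3@4 c4@7, authorship 1.2.3..4
After op 4 (move_left): buffer="bubcbvrb" (len 8), cursors c1@0 c2@1 c3@3 c4@6, authorship 1.2.3..4
After op 5 (move_left): buffer="bubcbvrb" (len 8), cursors c1@0 c2@0 c3@2 c4@5, authorship 1.2.3..4
After op 6 (move_right): buffer="bubcbvrb" (len 8), cursors c1@1 c2@1 c3@3 c4@6, authorship 1.2.3..4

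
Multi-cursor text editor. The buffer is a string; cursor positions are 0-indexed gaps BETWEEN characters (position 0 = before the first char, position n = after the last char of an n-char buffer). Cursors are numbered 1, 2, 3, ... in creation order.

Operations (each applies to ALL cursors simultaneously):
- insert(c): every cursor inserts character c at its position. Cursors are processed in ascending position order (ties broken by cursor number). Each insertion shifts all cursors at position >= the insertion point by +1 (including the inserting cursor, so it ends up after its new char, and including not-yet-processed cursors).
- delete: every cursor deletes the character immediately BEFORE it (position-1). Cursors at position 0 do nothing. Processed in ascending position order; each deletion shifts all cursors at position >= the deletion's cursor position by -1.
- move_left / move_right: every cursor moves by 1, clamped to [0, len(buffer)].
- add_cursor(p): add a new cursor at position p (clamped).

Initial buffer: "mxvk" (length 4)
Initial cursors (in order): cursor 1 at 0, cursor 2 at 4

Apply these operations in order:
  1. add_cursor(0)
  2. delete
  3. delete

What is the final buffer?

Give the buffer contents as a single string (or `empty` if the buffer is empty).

After op 1 (add_cursor(0)): buffer="mxvk" (len 4), cursors c1@0 c3@0 c2@4, authorship ....
After op 2 (delete): buffer="mxv" (len 3), cursors c1@0 c3@0 c2@3, authorship ...
After op 3 (delete): buffer="mx" (len 2), cursors c1@0 c3@0 c2@2, authorship ..

Answer: mx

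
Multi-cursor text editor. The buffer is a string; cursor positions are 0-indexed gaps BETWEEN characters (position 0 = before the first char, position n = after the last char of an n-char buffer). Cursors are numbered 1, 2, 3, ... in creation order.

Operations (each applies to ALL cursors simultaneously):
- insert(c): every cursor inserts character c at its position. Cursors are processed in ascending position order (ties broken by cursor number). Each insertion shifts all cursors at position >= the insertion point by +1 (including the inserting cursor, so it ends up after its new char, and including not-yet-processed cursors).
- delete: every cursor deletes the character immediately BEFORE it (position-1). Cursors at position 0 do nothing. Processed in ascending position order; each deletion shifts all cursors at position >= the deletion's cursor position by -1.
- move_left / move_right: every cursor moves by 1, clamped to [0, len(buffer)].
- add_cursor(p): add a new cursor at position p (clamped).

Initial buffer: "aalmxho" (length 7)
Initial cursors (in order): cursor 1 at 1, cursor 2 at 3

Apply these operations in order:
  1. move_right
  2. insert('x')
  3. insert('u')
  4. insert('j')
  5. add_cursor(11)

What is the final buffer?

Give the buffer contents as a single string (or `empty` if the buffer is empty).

After op 1 (move_right): buffer="aalmxho" (len 7), cursors c1@2 c2@4, authorship .......
After op 2 (insert('x')): buffer="aaxlmxxho" (len 9), cursors c1@3 c2@6, authorship ..1..2...
After op 3 (insert('u')): buffer="aaxulmxuxho" (len 11), cursors c1@4 c2@8, authorship ..11..22...
After op 4 (insert('j')): buffer="aaxujlmxujxho" (len 13), cursors c1@5 c2@10, authorship ..111..222...
After op 5 (add_cursor(11)): buffer="aaxujlmxujxho" (len 13), cursors c1@5 c2@10 c3@11, authorship ..111..222...

Answer: aaxujlmxujxho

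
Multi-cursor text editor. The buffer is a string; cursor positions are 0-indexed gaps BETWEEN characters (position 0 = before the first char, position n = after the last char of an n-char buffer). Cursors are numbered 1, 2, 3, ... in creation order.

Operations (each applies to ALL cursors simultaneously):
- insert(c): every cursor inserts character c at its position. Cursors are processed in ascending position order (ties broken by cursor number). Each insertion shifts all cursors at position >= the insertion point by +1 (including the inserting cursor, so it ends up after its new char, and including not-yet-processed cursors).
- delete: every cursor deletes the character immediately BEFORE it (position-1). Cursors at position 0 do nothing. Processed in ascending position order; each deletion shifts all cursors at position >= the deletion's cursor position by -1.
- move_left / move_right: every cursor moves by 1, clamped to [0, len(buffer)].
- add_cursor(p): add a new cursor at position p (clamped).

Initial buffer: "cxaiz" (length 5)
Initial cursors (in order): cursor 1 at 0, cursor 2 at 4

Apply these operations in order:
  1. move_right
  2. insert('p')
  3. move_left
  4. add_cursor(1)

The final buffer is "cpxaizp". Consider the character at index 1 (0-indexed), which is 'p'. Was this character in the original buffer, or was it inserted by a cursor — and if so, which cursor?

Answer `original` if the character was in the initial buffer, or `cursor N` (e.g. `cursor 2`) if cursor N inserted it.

Answer: cursor 1

Derivation:
After op 1 (move_right): buffer="cxaiz" (len 5), cursors c1@1 c2@5, authorship .....
After op 2 (insert('p')): buffer="cpxaizp" (len 7), cursors c1@2 c2@7, authorship .1....2
After op 3 (move_left): buffer="cpxaizp" (len 7), cursors c1@1 c2@6, authorship .1....2
After op 4 (add_cursor(1)): buffer="cpxaizp" (len 7), cursors c1@1 c3@1 c2@6, authorship .1....2
Authorship (.=original, N=cursor N): . 1 . . . . 2
Index 1: author = 1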